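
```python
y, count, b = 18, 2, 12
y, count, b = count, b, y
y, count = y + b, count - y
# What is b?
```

Answer: 18

Derivation:
Trace (tracking b):
y, count, b = (18, 2, 12)  # -> y = 18, count = 2, b = 12
y, count, b = (count, b, y)  # -> y = 2, count = 12, b = 18
y, count = (y + b, count - y)  # -> y = 20, count = 10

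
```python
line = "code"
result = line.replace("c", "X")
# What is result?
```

Answer: 'Xode'

Derivation:
Trace (tracking result):
line = 'code'  # -> line = 'code'
result = line.replace('c', 'X')  # -> result = 'Xode'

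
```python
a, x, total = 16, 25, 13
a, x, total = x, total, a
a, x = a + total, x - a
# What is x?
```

Trace (tracking x):
a, x, total = (16, 25, 13)  # -> a = 16, x = 25, total = 13
a, x, total = (x, total, a)  # -> a = 25, x = 13, total = 16
a, x = (a + total, x - a)  # -> a = 41, x = -12

Answer: -12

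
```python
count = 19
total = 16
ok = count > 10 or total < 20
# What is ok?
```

Answer: True

Derivation:
Trace (tracking ok):
count = 19  # -> count = 19
total = 16  # -> total = 16
ok = count > 10 or total < 20  # -> ok = True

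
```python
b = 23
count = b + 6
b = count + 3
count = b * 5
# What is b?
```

Answer: 32

Derivation:
Trace (tracking b):
b = 23  # -> b = 23
count = b + 6  # -> count = 29
b = count + 3  # -> b = 32
count = b * 5  # -> count = 160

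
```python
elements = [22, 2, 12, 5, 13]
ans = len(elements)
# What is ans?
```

Trace (tracking ans):
elements = [22, 2, 12, 5, 13]  # -> elements = [22, 2, 12, 5, 13]
ans = len(elements)  # -> ans = 5

Answer: 5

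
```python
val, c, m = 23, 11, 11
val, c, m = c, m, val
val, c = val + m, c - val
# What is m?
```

Answer: 23

Derivation:
Trace (tracking m):
val, c, m = (23, 11, 11)  # -> val = 23, c = 11, m = 11
val, c, m = (c, m, val)  # -> val = 11, c = 11, m = 23
val, c = (val + m, c - val)  # -> val = 34, c = 0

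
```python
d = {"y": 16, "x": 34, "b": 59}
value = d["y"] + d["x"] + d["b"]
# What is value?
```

Trace (tracking value):
d = {'y': 16, 'x': 34, 'b': 59}  # -> d = {'y': 16, 'x': 34, 'b': 59}
value = d['y'] + d['x'] + d['b']  # -> value = 109

Answer: 109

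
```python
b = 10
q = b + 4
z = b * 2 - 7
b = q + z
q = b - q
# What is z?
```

Trace (tracking z):
b = 10  # -> b = 10
q = b + 4  # -> q = 14
z = b * 2 - 7  # -> z = 13
b = q + z  # -> b = 27
q = b - q  # -> q = 13

Answer: 13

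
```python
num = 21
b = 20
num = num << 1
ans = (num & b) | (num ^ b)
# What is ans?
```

Trace (tracking ans):
num = 21  # -> num = 21
b = 20  # -> b = 20
num = num << 1  # -> num = 42
ans = num & b | num ^ b  # -> ans = 62

Answer: 62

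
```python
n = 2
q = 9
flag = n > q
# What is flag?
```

Trace (tracking flag):
n = 2  # -> n = 2
q = 9  # -> q = 9
flag = n > q  # -> flag = False

Answer: False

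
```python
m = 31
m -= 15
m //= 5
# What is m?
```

Trace (tracking m):
m = 31  # -> m = 31
m -= 15  # -> m = 16
m //= 5  # -> m = 3

Answer: 3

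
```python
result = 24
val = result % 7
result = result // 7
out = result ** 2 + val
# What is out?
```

Answer: 12

Derivation:
Trace (tracking out):
result = 24  # -> result = 24
val = result % 7  # -> val = 3
result = result // 7  # -> result = 3
out = result ** 2 + val  # -> out = 12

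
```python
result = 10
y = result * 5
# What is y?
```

Answer: 50

Derivation:
Trace (tracking y):
result = 10  # -> result = 10
y = result * 5  # -> y = 50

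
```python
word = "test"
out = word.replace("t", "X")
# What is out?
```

Trace (tracking out):
word = 'test'  # -> word = 'test'
out = word.replace('t', 'X')  # -> out = 'XesX'

Answer: 'XesX'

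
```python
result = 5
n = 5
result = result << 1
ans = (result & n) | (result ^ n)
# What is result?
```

Trace (tracking result):
result = 5  # -> result = 5
n = 5  # -> n = 5
result = result << 1  # -> result = 10
ans = result & n | result ^ n  # -> ans = 15

Answer: 10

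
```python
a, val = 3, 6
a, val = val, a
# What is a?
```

Trace (tracking a):
a, val = (3, 6)  # -> a = 3, val = 6
a, val = (val, a)  # -> a = 6, val = 3

Answer: 6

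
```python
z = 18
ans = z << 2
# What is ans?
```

Answer: 72

Derivation:
Trace (tracking ans):
z = 18  # -> z = 18
ans = z << 2  # -> ans = 72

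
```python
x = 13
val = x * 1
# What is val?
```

Answer: 13

Derivation:
Trace (tracking val):
x = 13  # -> x = 13
val = x * 1  # -> val = 13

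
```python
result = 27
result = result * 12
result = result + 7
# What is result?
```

Answer: 331

Derivation:
Trace (tracking result):
result = 27  # -> result = 27
result = result * 12  # -> result = 324
result = result + 7  # -> result = 331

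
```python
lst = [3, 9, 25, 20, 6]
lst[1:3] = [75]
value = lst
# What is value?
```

Answer: [3, 75, 20, 6]

Derivation:
Trace (tracking value):
lst = [3, 9, 25, 20, 6]  # -> lst = [3, 9, 25, 20, 6]
lst[1:3] = [75]  # -> lst = [3, 75, 20, 6]
value = lst  # -> value = [3, 75, 20, 6]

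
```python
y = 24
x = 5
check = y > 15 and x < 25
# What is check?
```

Answer: True

Derivation:
Trace (tracking check):
y = 24  # -> y = 24
x = 5  # -> x = 5
check = y > 15 and x < 25  # -> check = True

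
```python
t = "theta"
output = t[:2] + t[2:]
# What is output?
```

Trace (tracking output):
t = 'theta'  # -> t = 'theta'
output = t[:2] + t[2:]  # -> output = 'theta'

Answer: 'theta'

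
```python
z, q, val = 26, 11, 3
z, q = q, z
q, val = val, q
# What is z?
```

Answer: 11

Derivation:
Trace (tracking z):
z, q, val = (26, 11, 3)  # -> z = 26, q = 11, val = 3
z, q = (q, z)  # -> z = 11, q = 26
q, val = (val, q)  # -> q = 3, val = 26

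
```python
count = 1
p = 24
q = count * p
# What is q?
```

Answer: 24

Derivation:
Trace (tracking q):
count = 1  # -> count = 1
p = 24  # -> p = 24
q = count * p  # -> q = 24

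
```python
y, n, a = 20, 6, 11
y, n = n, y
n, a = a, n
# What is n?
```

Answer: 11

Derivation:
Trace (tracking n):
y, n, a = (20, 6, 11)  # -> y = 20, n = 6, a = 11
y, n = (n, y)  # -> y = 6, n = 20
n, a = (a, n)  # -> n = 11, a = 20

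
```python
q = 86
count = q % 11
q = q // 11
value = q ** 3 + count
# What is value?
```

Trace (tracking value):
q = 86  # -> q = 86
count = q % 11  # -> count = 9
q = q // 11  # -> q = 7
value = q ** 3 + count  # -> value = 352

Answer: 352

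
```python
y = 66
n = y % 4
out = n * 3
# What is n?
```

Answer: 2

Derivation:
Trace (tracking n):
y = 66  # -> y = 66
n = y % 4  # -> n = 2
out = n * 3  # -> out = 6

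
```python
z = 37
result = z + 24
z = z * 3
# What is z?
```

Trace (tracking z):
z = 37  # -> z = 37
result = z + 24  # -> result = 61
z = z * 3  # -> z = 111

Answer: 111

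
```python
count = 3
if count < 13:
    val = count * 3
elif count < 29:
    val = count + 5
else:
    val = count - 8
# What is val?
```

Trace (tracking val):
count = 3  # -> count = 3
if count < 13:  # condition is True
    val = count * 3  # -> val = 9

Answer: 9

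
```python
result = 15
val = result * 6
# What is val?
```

Trace (tracking val):
result = 15  # -> result = 15
val = result * 6  # -> val = 90

Answer: 90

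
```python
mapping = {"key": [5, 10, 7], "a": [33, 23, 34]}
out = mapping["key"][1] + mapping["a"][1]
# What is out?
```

Trace (tracking out):
mapping = {'key': [5, 10, 7], 'a': [33, 23, 34]}  # -> mapping = {'key': [5, 10, 7], 'a': [33, 23, 34]}
out = mapping['key'][1] + mapping['a'][1]  # -> out = 33

Answer: 33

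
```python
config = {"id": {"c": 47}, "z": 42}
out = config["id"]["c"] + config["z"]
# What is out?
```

Trace (tracking out):
config = {'id': {'c': 47}, 'z': 42}  # -> config = {'id': {'c': 47}, 'z': 42}
out = config['id']['c'] + config['z']  # -> out = 89

Answer: 89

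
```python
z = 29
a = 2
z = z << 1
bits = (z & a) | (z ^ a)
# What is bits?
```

Trace (tracking bits):
z = 29  # -> z = 29
a = 2  # -> a = 2
z = z << 1  # -> z = 58
bits = z & a | z ^ a  # -> bits = 58

Answer: 58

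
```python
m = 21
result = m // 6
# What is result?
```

Answer: 3

Derivation:
Trace (tracking result):
m = 21  # -> m = 21
result = m // 6  # -> result = 3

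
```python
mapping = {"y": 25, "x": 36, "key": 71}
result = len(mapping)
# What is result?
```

Answer: 3

Derivation:
Trace (tracking result):
mapping = {'y': 25, 'x': 36, 'key': 71}  # -> mapping = {'y': 25, 'x': 36, 'key': 71}
result = len(mapping)  # -> result = 3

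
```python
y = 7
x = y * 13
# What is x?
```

Trace (tracking x):
y = 7  # -> y = 7
x = y * 13  # -> x = 91

Answer: 91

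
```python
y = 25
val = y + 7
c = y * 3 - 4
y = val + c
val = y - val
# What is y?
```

Trace (tracking y):
y = 25  # -> y = 25
val = y + 7  # -> val = 32
c = y * 3 - 4  # -> c = 71
y = val + c  # -> y = 103
val = y - val  # -> val = 71

Answer: 103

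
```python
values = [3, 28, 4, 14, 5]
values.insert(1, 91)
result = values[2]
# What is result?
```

Answer: 28

Derivation:
Trace (tracking result):
values = [3, 28, 4, 14, 5]  # -> values = [3, 28, 4, 14, 5]
values.insert(1, 91)  # -> values = [3, 91, 28, 4, 14, 5]
result = values[2]  # -> result = 28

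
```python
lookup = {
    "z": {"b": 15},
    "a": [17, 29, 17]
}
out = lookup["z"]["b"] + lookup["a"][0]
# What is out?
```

Answer: 32

Derivation:
Trace (tracking out):
lookup = {'z': {'b': 15}, 'a': [17, 29, 17]}  # -> lookup = {'z': {'b': 15}, 'a': [17, 29, 17]}
out = lookup['z']['b'] + lookup['a'][0]  # -> out = 32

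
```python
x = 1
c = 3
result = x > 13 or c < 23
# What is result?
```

Answer: True

Derivation:
Trace (tracking result):
x = 1  # -> x = 1
c = 3  # -> c = 3
result = x > 13 or c < 23  # -> result = True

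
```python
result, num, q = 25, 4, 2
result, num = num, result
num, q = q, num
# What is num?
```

Answer: 2

Derivation:
Trace (tracking num):
result, num, q = (25, 4, 2)  # -> result = 25, num = 4, q = 2
result, num = (num, result)  # -> result = 4, num = 25
num, q = (q, num)  # -> num = 2, q = 25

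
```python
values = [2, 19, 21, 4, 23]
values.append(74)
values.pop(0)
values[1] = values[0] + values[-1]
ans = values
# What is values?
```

Answer: [19, 93, 4, 23, 74]

Derivation:
Trace (tracking values):
values = [2, 19, 21, 4, 23]  # -> values = [2, 19, 21, 4, 23]
values.append(74)  # -> values = [2, 19, 21, 4, 23, 74]
values.pop(0)  # -> values = [19, 21, 4, 23, 74]
values[1] = values[0] + values[-1]  # -> values = [19, 93, 4, 23, 74]
ans = values  # -> ans = [19, 93, 4, 23, 74]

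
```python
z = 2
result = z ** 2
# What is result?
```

Answer: 4

Derivation:
Trace (tracking result):
z = 2  # -> z = 2
result = z ** 2  # -> result = 4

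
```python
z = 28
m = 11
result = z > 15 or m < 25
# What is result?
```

Trace (tracking result):
z = 28  # -> z = 28
m = 11  # -> m = 11
result = z > 15 or m < 25  # -> result = True

Answer: True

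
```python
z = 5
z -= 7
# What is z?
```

Trace (tracking z):
z = 5  # -> z = 5
z -= 7  # -> z = -2

Answer: -2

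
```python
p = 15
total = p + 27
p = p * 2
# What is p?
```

Answer: 30

Derivation:
Trace (tracking p):
p = 15  # -> p = 15
total = p + 27  # -> total = 42
p = p * 2  # -> p = 30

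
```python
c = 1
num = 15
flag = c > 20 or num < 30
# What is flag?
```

Answer: True

Derivation:
Trace (tracking flag):
c = 1  # -> c = 1
num = 15  # -> num = 15
flag = c > 20 or num < 30  # -> flag = True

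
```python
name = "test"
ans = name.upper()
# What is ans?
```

Answer: 'TEST'

Derivation:
Trace (tracking ans):
name = 'test'  # -> name = 'test'
ans = name.upper()  # -> ans = 'TEST'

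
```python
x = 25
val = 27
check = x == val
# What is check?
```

Answer: False

Derivation:
Trace (tracking check):
x = 25  # -> x = 25
val = 27  # -> val = 27
check = x == val  # -> check = False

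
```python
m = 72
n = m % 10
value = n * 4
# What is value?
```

Answer: 8

Derivation:
Trace (tracking value):
m = 72  # -> m = 72
n = m % 10  # -> n = 2
value = n * 4  # -> value = 8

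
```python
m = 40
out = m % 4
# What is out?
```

Trace (tracking out):
m = 40  # -> m = 40
out = m % 4  # -> out = 0

Answer: 0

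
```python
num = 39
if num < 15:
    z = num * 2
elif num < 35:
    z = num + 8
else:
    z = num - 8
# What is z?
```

Answer: 31

Derivation:
Trace (tracking z):
num = 39  # -> num = 39
if num < 15:  # condition is False
elif num < 35:  # condition is False
else:
    z = num - 8  # -> z = 31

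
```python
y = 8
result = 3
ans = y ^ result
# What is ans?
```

Trace (tracking ans):
y = 8  # -> y = 8
result = 3  # -> result = 3
ans = y ^ result  # -> ans = 11

Answer: 11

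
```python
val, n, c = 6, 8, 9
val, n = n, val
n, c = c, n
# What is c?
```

Answer: 6

Derivation:
Trace (tracking c):
val, n, c = (6, 8, 9)  # -> val = 6, n = 8, c = 9
val, n = (n, val)  # -> val = 8, n = 6
n, c = (c, n)  # -> n = 9, c = 6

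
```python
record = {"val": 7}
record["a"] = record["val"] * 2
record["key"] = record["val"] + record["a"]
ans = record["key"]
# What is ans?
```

Answer: 21

Derivation:
Trace (tracking ans):
record = {'val': 7}  # -> record = {'val': 7}
record['a'] = record['val'] * 2  # -> record = {'val': 7, 'a': 14}
record['key'] = record['val'] + record['a']  # -> record = {'val': 7, 'a': 14, 'key': 21}
ans = record['key']  # -> ans = 21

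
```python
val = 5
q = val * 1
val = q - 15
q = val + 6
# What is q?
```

Trace (tracking q):
val = 5  # -> val = 5
q = val * 1  # -> q = 5
val = q - 15  # -> val = -10
q = val + 6  # -> q = -4

Answer: -4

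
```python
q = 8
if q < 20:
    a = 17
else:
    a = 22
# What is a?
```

Trace (tracking a):
q = 8  # -> q = 8
if q < 20:  # condition is True
    a = 17  # -> a = 17

Answer: 17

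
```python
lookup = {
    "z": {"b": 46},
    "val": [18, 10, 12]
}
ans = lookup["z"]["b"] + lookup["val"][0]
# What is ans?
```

Trace (tracking ans):
lookup = {'z': {'b': 46}, 'val': [18, 10, 12]}  # -> lookup = {'z': {'b': 46}, 'val': [18, 10, 12]}
ans = lookup['z']['b'] + lookup['val'][0]  # -> ans = 64

Answer: 64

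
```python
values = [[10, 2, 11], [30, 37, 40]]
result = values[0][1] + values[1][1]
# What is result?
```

Trace (tracking result):
values = [[10, 2, 11], [30, 37, 40]]  # -> values = [[10, 2, 11], [30, 37, 40]]
result = values[0][1] + values[1][1]  # -> result = 39

Answer: 39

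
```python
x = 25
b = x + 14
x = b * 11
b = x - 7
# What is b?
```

Trace (tracking b):
x = 25  # -> x = 25
b = x + 14  # -> b = 39
x = b * 11  # -> x = 429
b = x - 7  # -> b = 422

Answer: 422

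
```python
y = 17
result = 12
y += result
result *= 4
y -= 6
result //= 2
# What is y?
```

Trace (tracking y):
y = 17  # -> y = 17
result = 12  # -> result = 12
y += result  # -> y = 29
result *= 4  # -> result = 48
y -= 6  # -> y = 23
result //= 2  # -> result = 24

Answer: 23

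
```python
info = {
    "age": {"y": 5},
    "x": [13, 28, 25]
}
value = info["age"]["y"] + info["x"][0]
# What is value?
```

Answer: 18

Derivation:
Trace (tracking value):
info = {'age': {'y': 5}, 'x': [13, 28, 25]}  # -> info = {'age': {'y': 5}, 'x': [13, 28, 25]}
value = info['age']['y'] + info['x'][0]  # -> value = 18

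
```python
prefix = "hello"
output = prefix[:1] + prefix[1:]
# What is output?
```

Answer: 'hello'

Derivation:
Trace (tracking output):
prefix = 'hello'  # -> prefix = 'hello'
output = prefix[:1] + prefix[1:]  # -> output = 'hello'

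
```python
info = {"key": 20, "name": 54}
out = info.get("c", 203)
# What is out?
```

Answer: 203

Derivation:
Trace (tracking out):
info = {'key': 20, 'name': 54}  # -> info = {'key': 20, 'name': 54}
out = info.get('c', 203)  # -> out = 203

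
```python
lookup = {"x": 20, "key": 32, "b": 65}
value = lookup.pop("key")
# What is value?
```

Answer: 32

Derivation:
Trace (tracking value):
lookup = {'x': 20, 'key': 32, 'b': 65}  # -> lookup = {'x': 20, 'key': 32, 'b': 65}
value = lookup.pop('key')  # -> value = 32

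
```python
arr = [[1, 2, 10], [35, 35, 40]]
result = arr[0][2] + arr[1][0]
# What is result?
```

Answer: 45

Derivation:
Trace (tracking result):
arr = [[1, 2, 10], [35, 35, 40]]  # -> arr = [[1, 2, 10], [35, 35, 40]]
result = arr[0][2] + arr[1][0]  # -> result = 45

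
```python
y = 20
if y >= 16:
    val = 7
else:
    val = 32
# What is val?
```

Answer: 7

Derivation:
Trace (tracking val):
y = 20  # -> y = 20
if y >= 16:  # condition is True
    val = 7  # -> val = 7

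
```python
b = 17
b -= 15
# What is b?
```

Trace (tracking b):
b = 17  # -> b = 17
b -= 15  # -> b = 2

Answer: 2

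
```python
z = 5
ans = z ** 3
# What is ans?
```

Trace (tracking ans):
z = 5  # -> z = 5
ans = z ** 3  # -> ans = 125

Answer: 125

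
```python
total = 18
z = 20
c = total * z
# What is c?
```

Answer: 360

Derivation:
Trace (tracking c):
total = 18  # -> total = 18
z = 20  # -> z = 20
c = total * z  # -> c = 360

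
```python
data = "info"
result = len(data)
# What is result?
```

Trace (tracking result):
data = 'info'  # -> data = 'info'
result = len(data)  # -> result = 4

Answer: 4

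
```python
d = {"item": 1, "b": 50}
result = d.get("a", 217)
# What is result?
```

Trace (tracking result):
d = {'item': 1, 'b': 50}  # -> d = {'item': 1, 'b': 50}
result = d.get('a', 217)  # -> result = 217

Answer: 217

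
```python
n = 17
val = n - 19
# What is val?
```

Answer: -2

Derivation:
Trace (tracking val):
n = 17  # -> n = 17
val = n - 19  # -> val = -2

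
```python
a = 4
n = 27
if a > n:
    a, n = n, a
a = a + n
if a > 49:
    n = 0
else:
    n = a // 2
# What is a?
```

Answer: 31

Derivation:
Trace (tracking a):
a = 4  # -> a = 4
n = 27  # -> n = 27
if a > n:  # condition is False
a = a + n  # -> a = 31
if a > 49:  # condition is False
else:
    n = a // 2  # -> n = 15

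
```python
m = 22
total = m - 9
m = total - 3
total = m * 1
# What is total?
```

Trace (tracking total):
m = 22  # -> m = 22
total = m - 9  # -> total = 13
m = total - 3  # -> m = 10
total = m * 1  # -> total = 10

Answer: 10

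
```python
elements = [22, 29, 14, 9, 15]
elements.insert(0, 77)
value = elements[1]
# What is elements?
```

Trace (tracking elements):
elements = [22, 29, 14, 9, 15]  # -> elements = [22, 29, 14, 9, 15]
elements.insert(0, 77)  # -> elements = [77, 22, 29, 14, 9, 15]
value = elements[1]  # -> value = 22

Answer: [77, 22, 29, 14, 9, 15]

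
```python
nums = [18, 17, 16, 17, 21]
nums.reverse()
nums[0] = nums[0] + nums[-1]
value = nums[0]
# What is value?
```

Answer: 39

Derivation:
Trace (tracking value):
nums = [18, 17, 16, 17, 21]  # -> nums = [18, 17, 16, 17, 21]
nums.reverse()  # -> nums = [21, 17, 16, 17, 18]
nums[0] = nums[0] + nums[-1]  # -> nums = [39, 17, 16, 17, 18]
value = nums[0]  # -> value = 39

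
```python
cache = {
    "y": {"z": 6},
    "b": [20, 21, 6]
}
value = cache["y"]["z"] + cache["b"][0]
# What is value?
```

Trace (tracking value):
cache = {'y': {'z': 6}, 'b': [20, 21, 6]}  # -> cache = {'y': {'z': 6}, 'b': [20, 21, 6]}
value = cache['y']['z'] + cache['b'][0]  # -> value = 26

Answer: 26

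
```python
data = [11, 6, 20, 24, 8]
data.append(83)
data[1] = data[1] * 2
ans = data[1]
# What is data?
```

Answer: [11, 12, 20, 24, 8, 83]

Derivation:
Trace (tracking data):
data = [11, 6, 20, 24, 8]  # -> data = [11, 6, 20, 24, 8]
data.append(83)  # -> data = [11, 6, 20, 24, 8, 83]
data[1] = data[1] * 2  # -> data = [11, 12, 20, 24, 8, 83]
ans = data[1]  # -> ans = 12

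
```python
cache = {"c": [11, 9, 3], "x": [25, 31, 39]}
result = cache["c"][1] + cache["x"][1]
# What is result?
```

Answer: 40

Derivation:
Trace (tracking result):
cache = {'c': [11, 9, 3], 'x': [25, 31, 39]}  # -> cache = {'c': [11, 9, 3], 'x': [25, 31, 39]}
result = cache['c'][1] + cache['x'][1]  # -> result = 40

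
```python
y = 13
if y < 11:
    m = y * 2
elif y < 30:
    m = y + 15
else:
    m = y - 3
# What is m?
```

Answer: 28

Derivation:
Trace (tracking m):
y = 13  # -> y = 13
if y < 11:  # condition is False
elif y < 30:  # condition is True
    m = y + 15  # -> m = 28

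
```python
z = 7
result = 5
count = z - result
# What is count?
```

Trace (tracking count):
z = 7  # -> z = 7
result = 5  # -> result = 5
count = z - result  # -> count = 2

Answer: 2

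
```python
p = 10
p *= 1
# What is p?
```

Trace (tracking p):
p = 10  # -> p = 10
p *= 1  # -> p = 10

Answer: 10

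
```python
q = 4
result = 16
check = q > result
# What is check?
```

Trace (tracking check):
q = 4  # -> q = 4
result = 16  # -> result = 16
check = q > result  # -> check = False

Answer: False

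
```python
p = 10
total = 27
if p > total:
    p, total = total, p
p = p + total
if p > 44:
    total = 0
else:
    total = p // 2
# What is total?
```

Trace (tracking total):
p = 10  # -> p = 10
total = 27  # -> total = 27
if p > total:  # condition is False
p = p + total  # -> p = 37
if p > 44:  # condition is False
else:
    total = p // 2  # -> total = 18

Answer: 18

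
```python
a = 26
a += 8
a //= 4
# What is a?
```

Answer: 8

Derivation:
Trace (tracking a):
a = 26  # -> a = 26
a += 8  # -> a = 34
a //= 4  # -> a = 8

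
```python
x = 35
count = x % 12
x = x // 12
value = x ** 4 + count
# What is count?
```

Trace (tracking count):
x = 35  # -> x = 35
count = x % 12  # -> count = 11
x = x // 12  # -> x = 2
value = x ** 4 + count  # -> value = 27

Answer: 11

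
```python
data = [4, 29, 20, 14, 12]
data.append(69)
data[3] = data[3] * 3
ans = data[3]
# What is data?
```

Answer: [4, 29, 20, 42, 12, 69]

Derivation:
Trace (tracking data):
data = [4, 29, 20, 14, 12]  # -> data = [4, 29, 20, 14, 12]
data.append(69)  # -> data = [4, 29, 20, 14, 12, 69]
data[3] = data[3] * 3  # -> data = [4, 29, 20, 42, 12, 69]
ans = data[3]  # -> ans = 42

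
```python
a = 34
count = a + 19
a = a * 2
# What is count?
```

Answer: 53

Derivation:
Trace (tracking count):
a = 34  # -> a = 34
count = a + 19  # -> count = 53
a = a * 2  # -> a = 68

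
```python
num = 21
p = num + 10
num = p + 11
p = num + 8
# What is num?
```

Trace (tracking num):
num = 21  # -> num = 21
p = num + 10  # -> p = 31
num = p + 11  # -> num = 42
p = num + 8  # -> p = 50

Answer: 42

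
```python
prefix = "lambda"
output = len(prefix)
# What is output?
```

Trace (tracking output):
prefix = 'lambda'  # -> prefix = 'lambda'
output = len(prefix)  # -> output = 6

Answer: 6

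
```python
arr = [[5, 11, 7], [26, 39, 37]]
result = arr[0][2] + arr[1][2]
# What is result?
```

Trace (tracking result):
arr = [[5, 11, 7], [26, 39, 37]]  # -> arr = [[5, 11, 7], [26, 39, 37]]
result = arr[0][2] + arr[1][2]  # -> result = 44

Answer: 44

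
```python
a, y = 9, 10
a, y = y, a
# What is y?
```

Trace (tracking y):
a, y = (9, 10)  # -> a = 9, y = 10
a, y = (y, a)  # -> a = 10, y = 9

Answer: 9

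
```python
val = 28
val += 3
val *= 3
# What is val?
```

Trace (tracking val):
val = 28  # -> val = 28
val += 3  # -> val = 31
val *= 3  # -> val = 93

Answer: 93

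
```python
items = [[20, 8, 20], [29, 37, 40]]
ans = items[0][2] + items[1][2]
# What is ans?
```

Trace (tracking ans):
items = [[20, 8, 20], [29, 37, 40]]  # -> items = [[20, 8, 20], [29, 37, 40]]
ans = items[0][2] + items[1][2]  # -> ans = 60

Answer: 60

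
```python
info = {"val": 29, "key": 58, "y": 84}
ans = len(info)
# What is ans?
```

Answer: 3

Derivation:
Trace (tracking ans):
info = {'val': 29, 'key': 58, 'y': 84}  # -> info = {'val': 29, 'key': 58, 'y': 84}
ans = len(info)  # -> ans = 3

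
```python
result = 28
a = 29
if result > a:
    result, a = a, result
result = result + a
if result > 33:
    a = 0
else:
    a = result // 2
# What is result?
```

Trace (tracking result):
result = 28  # -> result = 28
a = 29  # -> a = 29
if result > a:  # condition is False
result = result + a  # -> result = 57
if result > 33:  # condition is True
    a = 0  # -> a = 0

Answer: 57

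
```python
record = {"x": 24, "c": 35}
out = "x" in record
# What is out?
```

Answer: True

Derivation:
Trace (tracking out):
record = {'x': 24, 'c': 35}  # -> record = {'x': 24, 'c': 35}
out = 'x' in record  # -> out = True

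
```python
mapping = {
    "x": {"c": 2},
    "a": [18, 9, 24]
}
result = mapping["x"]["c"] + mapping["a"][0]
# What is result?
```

Trace (tracking result):
mapping = {'x': {'c': 2}, 'a': [18, 9, 24]}  # -> mapping = {'x': {'c': 2}, 'a': [18, 9, 24]}
result = mapping['x']['c'] + mapping['a'][0]  # -> result = 20

Answer: 20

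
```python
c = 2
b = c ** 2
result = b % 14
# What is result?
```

Trace (tracking result):
c = 2  # -> c = 2
b = c ** 2  # -> b = 4
result = b % 14  # -> result = 4

Answer: 4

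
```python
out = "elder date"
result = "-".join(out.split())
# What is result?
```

Answer: 'elder-date'

Derivation:
Trace (tracking result):
out = 'elder date'  # -> out = 'elder date'
result = '-'.join(out.split())  # -> result = 'elder-date'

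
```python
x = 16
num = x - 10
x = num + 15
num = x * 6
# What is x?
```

Answer: 21

Derivation:
Trace (tracking x):
x = 16  # -> x = 16
num = x - 10  # -> num = 6
x = num + 15  # -> x = 21
num = x * 6  # -> num = 126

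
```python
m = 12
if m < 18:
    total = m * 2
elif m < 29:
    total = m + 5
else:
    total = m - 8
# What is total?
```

Trace (tracking total):
m = 12  # -> m = 12
if m < 18:  # condition is True
    total = m * 2  # -> total = 24

Answer: 24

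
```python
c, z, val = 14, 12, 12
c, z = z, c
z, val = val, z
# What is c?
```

Answer: 12

Derivation:
Trace (tracking c):
c, z, val = (14, 12, 12)  # -> c = 14, z = 12, val = 12
c, z = (z, c)  # -> c = 12, z = 14
z, val = (val, z)  # -> z = 12, val = 14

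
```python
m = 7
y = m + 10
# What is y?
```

Trace (tracking y):
m = 7  # -> m = 7
y = m + 10  # -> y = 17

Answer: 17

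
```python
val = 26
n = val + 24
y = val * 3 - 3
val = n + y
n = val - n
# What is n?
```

Trace (tracking n):
val = 26  # -> val = 26
n = val + 24  # -> n = 50
y = val * 3 - 3  # -> y = 75
val = n + y  # -> val = 125
n = val - n  # -> n = 75

Answer: 75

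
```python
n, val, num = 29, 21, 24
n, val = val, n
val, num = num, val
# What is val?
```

Trace (tracking val):
n, val, num = (29, 21, 24)  # -> n = 29, val = 21, num = 24
n, val = (val, n)  # -> n = 21, val = 29
val, num = (num, val)  # -> val = 24, num = 29

Answer: 24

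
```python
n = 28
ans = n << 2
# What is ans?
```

Answer: 112

Derivation:
Trace (tracking ans):
n = 28  # -> n = 28
ans = n << 2  # -> ans = 112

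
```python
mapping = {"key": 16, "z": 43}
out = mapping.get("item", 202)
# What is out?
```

Trace (tracking out):
mapping = {'key': 16, 'z': 43}  # -> mapping = {'key': 16, 'z': 43}
out = mapping.get('item', 202)  # -> out = 202

Answer: 202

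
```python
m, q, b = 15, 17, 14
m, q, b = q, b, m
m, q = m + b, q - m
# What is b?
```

Answer: 15

Derivation:
Trace (tracking b):
m, q, b = (15, 17, 14)  # -> m = 15, q = 17, b = 14
m, q, b = (q, b, m)  # -> m = 17, q = 14, b = 15
m, q = (m + b, q - m)  # -> m = 32, q = -3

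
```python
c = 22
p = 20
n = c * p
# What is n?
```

Answer: 440

Derivation:
Trace (tracking n):
c = 22  # -> c = 22
p = 20  # -> p = 20
n = c * p  # -> n = 440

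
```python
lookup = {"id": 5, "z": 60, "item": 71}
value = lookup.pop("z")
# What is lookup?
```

Trace (tracking lookup):
lookup = {'id': 5, 'z': 60, 'item': 71}  # -> lookup = {'id': 5, 'z': 60, 'item': 71}
value = lookup.pop('z')  # -> value = 60

Answer: {'id': 5, 'item': 71}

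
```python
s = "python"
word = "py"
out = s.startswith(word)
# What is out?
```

Trace (tracking out):
s = 'python'  # -> s = 'python'
word = 'py'  # -> word = 'py'
out = s.startswith(word)  # -> out = True

Answer: True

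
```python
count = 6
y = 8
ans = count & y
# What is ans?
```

Trace (tracking ans):
count = 6  # -> count = 6
y = 8  # -> y = 8
ans = count & y  # -> ans = 0

Answer: 0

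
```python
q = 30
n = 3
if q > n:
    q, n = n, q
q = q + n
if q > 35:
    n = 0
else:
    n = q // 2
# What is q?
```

Answer: 33

Derivation:
Trace (tracking q):
q = 30  # -> q = 30
n = 3  # -> n = 3
if q > n:  # condition is True
    q, n = (n, q)  # -> q = 3, n = 30
q = q + n  # -> q = 33
if q > 35:  # condition is False
else:
    n = q // 2  # -> n = 16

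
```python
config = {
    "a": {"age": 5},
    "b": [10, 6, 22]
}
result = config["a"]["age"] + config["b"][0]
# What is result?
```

Answer: 15

Derivation:
Trace (tracking result):
config = {'a': {'age': 5}, 'b': [10, 6, 22]}  # -> config = {'a': {'age': 5}, 'b': [10, 6, 22]}
result = config['a']['age'] + config['b'][0]  # -> result = 15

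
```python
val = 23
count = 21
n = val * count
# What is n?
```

Answer: 483

Derivation:
Trace (tracking n):
val = 23  # -> val = 23
count = 21  # -> count = 21
n = val * count  # -> n = 483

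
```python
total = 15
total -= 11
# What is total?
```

Trace (tracking total):
total = 15  # -> total = 15
total -= 11  # -> total = 4

Answer: 4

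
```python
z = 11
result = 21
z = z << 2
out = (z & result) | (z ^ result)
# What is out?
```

Trace (tracking out):
z = 11  # -> z = 11
result = 21  # -> result = 21
z = z << 2  # -> z = 44
out = z & result | z ^ result  # -> out = 61

Answer: 61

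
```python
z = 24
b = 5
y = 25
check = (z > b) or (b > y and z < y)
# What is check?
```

Answer: True

Derivation:
Trace (tracking check):
z = 24  # -> z = 24
b = 5  # -> b = 5
y = 25  # -> y = 25
check = z > b or (b > y and z < y)  # -> check = True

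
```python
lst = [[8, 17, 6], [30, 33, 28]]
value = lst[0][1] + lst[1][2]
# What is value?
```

Answer: 45

Derivation:
Trace (tracking value):
lst = [[8, 17, 6], [30, 33, 28]]  # -> lst = [[8, 17, 6], [30, 33, 28]]
value = lst[0][1] + lst[1][2]  # -> value = 45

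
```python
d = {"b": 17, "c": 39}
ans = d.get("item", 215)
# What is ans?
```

Trace (tracking ans):
d = {'b': 17, 'c': 39}  # -> d = {'b': 17, 'c': 39}
ans = d.get('item', 215)  # -> ans = 215

Answer: 215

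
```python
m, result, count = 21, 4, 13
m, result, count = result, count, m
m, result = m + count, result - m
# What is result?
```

Answer: 9

Derivation:
Trace (tracking result):
m, result, count = (21, 4, 13)  # -> m = 21, result = 4, count = 13
m, result, count = (result, count, m)  # -> m = 4, result = 13, count = 21
m, result = (m + count, result - m)  # -> m = 25, result = 9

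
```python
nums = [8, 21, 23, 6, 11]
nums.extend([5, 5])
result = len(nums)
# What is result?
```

Trace (tracking result):
nums = [8, 21, 23, 6, 11]  # -> nums = [8, 21, 23, 6, 11]
nums.extend([5, 5])  # -> nums = [8, 21, 23, 6, 11, 5, 5]
result = len(nums)  # -> result = 7

Answer: 7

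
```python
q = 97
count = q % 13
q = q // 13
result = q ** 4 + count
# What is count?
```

Answer: 6

Derivation:
Trace (tracking count):
q = 97  # -> q = 97
count = q % 13  # -> count = 6
q = q // 13  # -> q = 7
result = q ** 4 + count  # -> result = 2407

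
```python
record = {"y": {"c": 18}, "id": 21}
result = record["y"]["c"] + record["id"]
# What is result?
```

Trace (tracking result):
record = {'y': {'c': 18}, 'id': 21}  # -> record = {'y': {'c': 18}, 'id': 21}
result = record['y']['c'] + record['id']  # -> result = 39

Answer: 39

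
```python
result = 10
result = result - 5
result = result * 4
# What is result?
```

Trace (tracking result):
result = 10  # -> result = 10
result = result - 5  # -> result = 5
result = result * 4  # -> result = 20

Answer: 20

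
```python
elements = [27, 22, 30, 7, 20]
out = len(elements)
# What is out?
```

Trace (tracking out):
elements = [27, 22, 30, 7, 20]  # -> elements = [27, 22, 30, 7, 20]
out = len(elements)  # -> out = 5

Answer: 5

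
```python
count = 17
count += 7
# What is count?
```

Answer: 24

Derivation:
Trace (tracking count):
count = 17  # -> count = 17
count += 7  # -> count = 24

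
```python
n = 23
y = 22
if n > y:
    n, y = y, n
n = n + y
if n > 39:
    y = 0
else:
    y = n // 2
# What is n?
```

Answer: 45

Derivation:
Trace (tracking n):
n = 23  # -> n = 23
y = 22  # -> y = 22
if n > y:  # condition is True
    n, y = (y, n)  # -> n = 22, y = 23
n = n + y  # -> n = 45
if n > 39:  # condition is True
    y = 0  # -> y = 0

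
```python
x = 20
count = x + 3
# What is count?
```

Trace (tracking count):
x = 20  # -> x = 20
count = x + 3  # -> count = 23

Answer: 23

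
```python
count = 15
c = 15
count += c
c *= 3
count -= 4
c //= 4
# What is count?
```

Trace (tracking count):
count = 15  # -> count = 15
c = 15  # -> c = 15
count += c  # -> count = 30
c *= 3  # -> c = 45
count -= 4  # -> count = 26
c //= 4  # -> c = 11

Answer: 26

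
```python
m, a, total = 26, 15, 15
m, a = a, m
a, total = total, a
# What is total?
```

Trace (tracking total):
m, a, total = (26, 15, 15)  # -> m = 26, a = 15, total = 15
m, a = (a, m)  # -> m = 15, a = 26
a, total = (total, a)  # -> a = 15, total = 26

Answer: 26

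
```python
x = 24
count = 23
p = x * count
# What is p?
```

Answer: 552

Derivation:
Trace (tracking p):
x = 24  # -> x = 24
count = 23  # -> count = 23
p = x * count  # -> p = 552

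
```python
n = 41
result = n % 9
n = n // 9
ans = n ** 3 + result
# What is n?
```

Answer: 4

Derivation:
Trace (tracking n):
n = 41  # -> n = 41
result = n % 9  # -> result = 5
n = n // 9  # -> n = 4
ans = n ** 3 + result  # -> ans = 69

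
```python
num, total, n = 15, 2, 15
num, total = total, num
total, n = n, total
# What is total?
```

Answer: 15

Derivation:
Trace (tracking total):
num, total, n = (15, 2, 15)  # -> num = 15, total = 2, n = 15
num, total = (total, num)  # -> num = 2, total = 15
total, n = (n, total)  # -> total = 15, n = 15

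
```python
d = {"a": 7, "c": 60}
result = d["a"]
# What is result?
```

Answer: 7

Derivation:
Trace (tracking result):
d = {'a': 7, 'c': 60}  # -> d = {'a': 7, 'c': 60}
result = d['a']  # -> result = 7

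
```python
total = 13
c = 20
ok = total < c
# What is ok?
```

Answer: True

Derivation:
Trace (tracking ok):
total = 13  # -> total = 13
c = 20  # -> c = 20
ok = total < c  # -> ok = True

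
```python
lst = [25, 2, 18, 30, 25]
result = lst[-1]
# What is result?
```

Answer: 25

Derivation:
Trace (tracking result):
lst = [25, 2, 18, 30, 25]  # -> lst = [25, 2, 18, 30, 25]
result = lst[-1]  # -> result = 25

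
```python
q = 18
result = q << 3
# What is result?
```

Trace (tracking result):
q = 18  # -> q = 18
result = q << 3  # -> result = 144

Answer: 144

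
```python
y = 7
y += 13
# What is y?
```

Answer: 20

Derivation:
Trace (tracking y):
y = 7  # -> y = 7
y += 13  # -> y = 20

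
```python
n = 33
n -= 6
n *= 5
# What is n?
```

Trace (tracking n):
n = 33  # -> n = 33
n -= 6  # -> n = 27
n *= 5  # -> n = 135

Answer: 135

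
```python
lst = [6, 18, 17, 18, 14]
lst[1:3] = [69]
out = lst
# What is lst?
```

Trace (tracking lst):
lst = [6, 18, 17, 18, 14]  # -> lst = [6, 18, 17, 18, 14]
lst[1:3] = [69]  # -> lst = [6, 69, 18, 14]
out = lst  # -> out = [6, 69, 18, 14]

Answer: [6, 69, 18, 14]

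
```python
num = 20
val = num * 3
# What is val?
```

Answer: 60

Derivation:
Trace (tracking val):
num = 20  # -> num = 20
val = num * 3  # -> val = 60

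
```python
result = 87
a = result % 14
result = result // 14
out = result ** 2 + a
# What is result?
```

Trace (tracking result):
result = 87  # -> result = 87
a = result % 14  # -> a = 3
result = result // 14  # -> result = 6
out = result ** 2 + a  # -> out = 39

Answer: 6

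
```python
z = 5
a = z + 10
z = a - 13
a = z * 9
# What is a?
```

Answer: 18

Derivation:
Trace (tracking a):
z = 5  # -> z = 5
a = z + 10  # -> a = 15
z = a - 13  # -> z = 2
a = z * 9  # -> a = 18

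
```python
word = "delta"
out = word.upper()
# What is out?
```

Answer: 'DELTA'

Derivation:
Trace (tracking out):
word = 'delta'  # -> word = 'delta'
out = word.upper()  # -> out = 'DELTA'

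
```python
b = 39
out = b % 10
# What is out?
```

Trace (tracking out):
b = 39  # -> b = 39
out = b % 10  # -> out = 9

Answer: 9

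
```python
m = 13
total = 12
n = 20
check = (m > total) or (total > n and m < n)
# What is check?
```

Trace (tracking check):
m = 13  # -> m = 13
total = 12  # -> total = 12
n = 20  # -> n = 20
check = m > total or (total > n and m < n)  # -> check = True

Answer: True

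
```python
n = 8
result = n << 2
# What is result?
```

Answer: 32

Derivation:
Trace (tracking result):
n = 8  # -> n = 8
result = n << 2  # -> result = 32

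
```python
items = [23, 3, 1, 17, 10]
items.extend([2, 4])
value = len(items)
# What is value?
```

Trace (tracking value):
items = [23, 3, 1, 17, 10]  # -> items = [23, 3, 1, 17, 10]
items.extend([2, 4])  # -> items = [23, 3, 1, 17, 10, 2, 4]
value = len(items)  # -> value = 7

Answer: 7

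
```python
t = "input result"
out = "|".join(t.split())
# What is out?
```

Answer: 'input|result'

Derivation:
Trace (tracking out):
t = 'input result'  # -> t = 'input result'
out = '|'.join(t.split())  # -> out = 'input|result'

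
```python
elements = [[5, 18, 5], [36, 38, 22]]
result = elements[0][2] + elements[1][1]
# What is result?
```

Answer: 43

Derivation:
Trace (tracking result):
elements = [[5, 18, 5], [36, 38, 22]]  # -> elements = [[5, 18, 5], [36, 38, 22]]
result = elements[0][2] + elements[1][1]  # -> result = 43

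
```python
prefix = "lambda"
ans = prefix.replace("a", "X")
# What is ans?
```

Trace (tracking ans):
prefix = 'lambda'  # -> prefix = 'lambda'
ans = prefix.replace('a', 'X')  # -> ans = 'lXmbdX'

Answer: 'lXmbdX'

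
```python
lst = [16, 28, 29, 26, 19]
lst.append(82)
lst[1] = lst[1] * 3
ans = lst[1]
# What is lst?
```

Answer: [16, 84, 29, 26, 19, 82]

Derivation:
Trace (tracking lst):
lst = [16, 28, 29, 26, 19]  # -> lst = [16, 28, 29, 26, 19]
lst.append(82)  # -> lst = [16, 28, 29, 26, 19, 82]
lst[1] = lst[1] * 3  # -> lst = [16, 84, 29, 26, 19, 82]
ans = lst[1]  # -> ans = 84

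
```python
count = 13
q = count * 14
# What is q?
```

Answer: 182

Derivation:
Trace (tracking q):
count = 13  # -> count = 13
q = count * 14  # -> q = 182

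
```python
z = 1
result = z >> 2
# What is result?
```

Answer: 0

Derivation:
Trace (tracking result):
z = 1  # -> z = 1
result = z >> 2  # -> result = 0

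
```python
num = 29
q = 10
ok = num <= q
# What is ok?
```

Trace (tracking ok):
num = 29  # -> num = 29
q = 10  # -> q = 10
ok = num <= q  # -> ok = False

Answer: False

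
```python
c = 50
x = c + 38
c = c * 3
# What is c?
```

Trace (tracking c):
c = 50  # -> c = 50
x = c + 38  # -> x = 88
c = c * 3  # -> c = 150

Answer: 150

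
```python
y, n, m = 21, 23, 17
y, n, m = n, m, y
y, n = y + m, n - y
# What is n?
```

Trace (tracking n):
y, n, m = (21, 23, 17)  # -> y = 21, n = 23, m = 17
y, n, m = (n, m, y)  # -> y = 23, n = 17, m = 21
y, n = (y + m, n - y)  # -> y = 44, n = -6

Answer: -6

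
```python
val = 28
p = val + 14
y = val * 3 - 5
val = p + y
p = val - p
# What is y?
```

Trace (tracking y):
val = 28  # -> val = 28
p = val + 14  # -> p = 42
y = val * 3 - 5  # -> y = 79
val = p + y  # -> val = 121
p = val - p  # -> p = 79

Answer: 79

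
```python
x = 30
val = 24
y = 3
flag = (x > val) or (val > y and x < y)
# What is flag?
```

Trace (tracking flag):
x = 30  # -> x = 30
val = 24  # -> val = 24
y = 3  # -> y = 3
flag = x > val or (val > y and x < y)  # -> flag = True

Answer: True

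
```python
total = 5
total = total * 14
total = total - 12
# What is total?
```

Answer: 58

Derivation:
Trace (tracking total):
total = 5  # -> total = 5
total = total * 14  # -> total = 70
total = total - 12  # -> total = 58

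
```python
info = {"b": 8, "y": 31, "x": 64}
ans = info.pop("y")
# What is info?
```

Answer: {'b': 8, 'x': 64}

Derivation:
Trace (tracking info):
info = {'b': 8, 'y': 31, 'x': 64}  # -> info = {'b': 8, 'y': 31, 'x': 64}
ans = info.pop('y')  # -> ans = 31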